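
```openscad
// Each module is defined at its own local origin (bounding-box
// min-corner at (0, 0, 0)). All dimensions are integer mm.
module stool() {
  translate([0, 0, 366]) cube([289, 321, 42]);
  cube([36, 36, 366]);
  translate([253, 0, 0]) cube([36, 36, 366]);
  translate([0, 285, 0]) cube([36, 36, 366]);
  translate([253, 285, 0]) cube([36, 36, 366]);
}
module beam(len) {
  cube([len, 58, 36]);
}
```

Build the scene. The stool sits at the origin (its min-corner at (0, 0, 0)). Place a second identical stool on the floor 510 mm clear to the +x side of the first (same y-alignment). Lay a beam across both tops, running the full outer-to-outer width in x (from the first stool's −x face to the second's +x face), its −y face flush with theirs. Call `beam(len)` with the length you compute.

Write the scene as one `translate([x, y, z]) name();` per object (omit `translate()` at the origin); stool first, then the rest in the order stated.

stool();
translate([799, 0, 0]) stool();
translate([0, 0, 408]) beam(1088);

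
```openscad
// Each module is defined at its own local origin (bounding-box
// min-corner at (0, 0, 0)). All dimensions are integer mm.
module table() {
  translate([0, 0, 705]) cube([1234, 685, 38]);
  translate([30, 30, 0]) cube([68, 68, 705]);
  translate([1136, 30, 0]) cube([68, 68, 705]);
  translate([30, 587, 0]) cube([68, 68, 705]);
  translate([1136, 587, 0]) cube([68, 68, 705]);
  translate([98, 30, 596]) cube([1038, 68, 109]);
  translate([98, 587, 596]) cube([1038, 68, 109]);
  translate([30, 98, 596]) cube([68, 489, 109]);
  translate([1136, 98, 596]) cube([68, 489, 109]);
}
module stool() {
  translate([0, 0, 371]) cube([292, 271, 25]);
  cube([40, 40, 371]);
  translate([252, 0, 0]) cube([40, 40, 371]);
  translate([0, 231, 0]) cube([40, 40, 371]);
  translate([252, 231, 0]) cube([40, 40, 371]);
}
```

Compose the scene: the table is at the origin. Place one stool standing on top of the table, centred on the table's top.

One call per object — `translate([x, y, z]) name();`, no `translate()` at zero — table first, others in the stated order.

table();
translate([471, 207, 743]) stool();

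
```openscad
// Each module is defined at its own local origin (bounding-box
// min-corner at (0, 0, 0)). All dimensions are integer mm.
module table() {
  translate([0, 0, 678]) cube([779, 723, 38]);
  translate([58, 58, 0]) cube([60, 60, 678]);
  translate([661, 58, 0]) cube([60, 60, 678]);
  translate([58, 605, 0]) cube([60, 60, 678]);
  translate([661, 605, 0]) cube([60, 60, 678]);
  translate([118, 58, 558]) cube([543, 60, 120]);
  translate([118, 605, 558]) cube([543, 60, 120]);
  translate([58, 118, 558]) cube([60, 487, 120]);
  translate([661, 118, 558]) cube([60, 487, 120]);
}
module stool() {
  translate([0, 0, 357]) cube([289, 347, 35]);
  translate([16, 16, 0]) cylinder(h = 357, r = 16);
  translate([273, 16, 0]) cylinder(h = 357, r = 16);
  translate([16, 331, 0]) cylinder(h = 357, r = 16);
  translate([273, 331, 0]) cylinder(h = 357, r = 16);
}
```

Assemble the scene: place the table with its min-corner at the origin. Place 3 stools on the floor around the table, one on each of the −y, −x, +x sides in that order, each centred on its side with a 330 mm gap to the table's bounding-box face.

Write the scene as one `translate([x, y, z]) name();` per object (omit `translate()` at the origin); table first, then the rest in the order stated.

table();
translate([245, -677, 0]) stool();
translate([-619, 188, 0]) stool();
translate([1109, 188, 0]) stool();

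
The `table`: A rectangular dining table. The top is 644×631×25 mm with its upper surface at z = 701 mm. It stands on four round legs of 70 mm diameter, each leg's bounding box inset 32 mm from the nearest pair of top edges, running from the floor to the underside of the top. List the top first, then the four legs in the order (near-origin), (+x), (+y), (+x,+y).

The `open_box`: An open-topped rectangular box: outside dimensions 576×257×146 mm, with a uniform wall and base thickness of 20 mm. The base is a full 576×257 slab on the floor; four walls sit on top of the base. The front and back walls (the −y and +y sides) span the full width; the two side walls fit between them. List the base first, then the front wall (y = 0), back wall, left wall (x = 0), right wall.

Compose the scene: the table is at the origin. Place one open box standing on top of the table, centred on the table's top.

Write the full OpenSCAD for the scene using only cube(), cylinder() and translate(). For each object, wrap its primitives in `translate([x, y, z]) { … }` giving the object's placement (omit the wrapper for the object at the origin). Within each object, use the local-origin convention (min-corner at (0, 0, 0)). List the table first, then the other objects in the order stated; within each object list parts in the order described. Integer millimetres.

translate([0, 0, 676]) cube([644, 631, 25]);
translate([67, 67, 0]) cylinder(h = 676, r = 35);
translate([577, 67, 0]) cylinder(h = 676, r = 35);
translate([67, 564, 0]) cylinder(h = 676, r = 35);
translate([577, 564, 0]) cylinder(h = 676, r = 35);
translate([34, 187, 701]) {
  cube([576, 257, 20]);
  translate([0, 0, 20]) cube([576, 20, 126]);
  translate([0, 237, 20]) cube([576, 20, 126]);
  translate([0, 20, 20]) cube([20, 217, 126]);
  translate([556, 20, 20]) cube([20, 217, 126]);
}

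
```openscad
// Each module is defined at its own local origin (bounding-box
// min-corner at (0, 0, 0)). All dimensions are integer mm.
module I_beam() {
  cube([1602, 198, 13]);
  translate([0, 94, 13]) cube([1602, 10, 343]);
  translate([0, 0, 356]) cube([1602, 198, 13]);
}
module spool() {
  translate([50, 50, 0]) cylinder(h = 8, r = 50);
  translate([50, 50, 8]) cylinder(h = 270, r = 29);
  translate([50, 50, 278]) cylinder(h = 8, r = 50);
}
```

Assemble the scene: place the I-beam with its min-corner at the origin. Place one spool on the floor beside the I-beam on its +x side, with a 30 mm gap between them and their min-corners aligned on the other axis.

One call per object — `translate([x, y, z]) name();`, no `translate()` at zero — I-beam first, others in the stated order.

I_beam();
translate([1632, 0, 0]) spool();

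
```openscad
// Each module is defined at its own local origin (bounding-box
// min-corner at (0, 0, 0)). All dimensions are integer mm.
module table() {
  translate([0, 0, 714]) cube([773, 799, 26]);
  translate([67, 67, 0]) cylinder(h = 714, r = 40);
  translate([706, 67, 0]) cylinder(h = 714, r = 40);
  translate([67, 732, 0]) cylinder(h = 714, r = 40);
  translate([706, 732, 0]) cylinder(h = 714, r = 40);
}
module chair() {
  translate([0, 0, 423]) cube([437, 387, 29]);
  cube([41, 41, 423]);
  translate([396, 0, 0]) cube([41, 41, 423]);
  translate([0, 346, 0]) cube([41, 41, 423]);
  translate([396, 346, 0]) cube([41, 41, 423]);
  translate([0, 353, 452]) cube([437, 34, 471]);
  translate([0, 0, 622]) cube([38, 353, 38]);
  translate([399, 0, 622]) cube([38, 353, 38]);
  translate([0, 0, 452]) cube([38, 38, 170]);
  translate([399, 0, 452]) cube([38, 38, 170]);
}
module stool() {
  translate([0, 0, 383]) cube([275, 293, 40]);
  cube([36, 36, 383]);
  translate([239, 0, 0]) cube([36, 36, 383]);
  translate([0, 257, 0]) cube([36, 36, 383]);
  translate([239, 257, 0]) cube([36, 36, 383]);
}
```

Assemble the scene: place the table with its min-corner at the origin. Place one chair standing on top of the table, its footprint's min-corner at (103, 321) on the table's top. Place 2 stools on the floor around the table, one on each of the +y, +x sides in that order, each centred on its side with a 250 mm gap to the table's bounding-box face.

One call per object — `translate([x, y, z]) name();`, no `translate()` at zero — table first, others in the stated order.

table();
translate([103, 321, 740]) chair();
translate([249, 1049, 0]) stool();
translate([1023, 253, 0]) stool();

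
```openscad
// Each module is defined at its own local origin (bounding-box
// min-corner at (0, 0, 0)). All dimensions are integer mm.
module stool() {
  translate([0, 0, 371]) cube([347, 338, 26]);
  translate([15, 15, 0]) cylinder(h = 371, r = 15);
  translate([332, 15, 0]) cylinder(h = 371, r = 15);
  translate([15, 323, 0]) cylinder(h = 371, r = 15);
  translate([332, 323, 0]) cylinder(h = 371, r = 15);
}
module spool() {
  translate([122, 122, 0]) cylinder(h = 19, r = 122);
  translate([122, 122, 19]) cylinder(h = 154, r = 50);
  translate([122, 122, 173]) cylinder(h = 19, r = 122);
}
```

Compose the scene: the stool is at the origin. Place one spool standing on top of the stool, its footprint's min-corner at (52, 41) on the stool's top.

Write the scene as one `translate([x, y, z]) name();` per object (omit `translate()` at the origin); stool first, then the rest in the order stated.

stool();
translate([52, 41, 397]) spool();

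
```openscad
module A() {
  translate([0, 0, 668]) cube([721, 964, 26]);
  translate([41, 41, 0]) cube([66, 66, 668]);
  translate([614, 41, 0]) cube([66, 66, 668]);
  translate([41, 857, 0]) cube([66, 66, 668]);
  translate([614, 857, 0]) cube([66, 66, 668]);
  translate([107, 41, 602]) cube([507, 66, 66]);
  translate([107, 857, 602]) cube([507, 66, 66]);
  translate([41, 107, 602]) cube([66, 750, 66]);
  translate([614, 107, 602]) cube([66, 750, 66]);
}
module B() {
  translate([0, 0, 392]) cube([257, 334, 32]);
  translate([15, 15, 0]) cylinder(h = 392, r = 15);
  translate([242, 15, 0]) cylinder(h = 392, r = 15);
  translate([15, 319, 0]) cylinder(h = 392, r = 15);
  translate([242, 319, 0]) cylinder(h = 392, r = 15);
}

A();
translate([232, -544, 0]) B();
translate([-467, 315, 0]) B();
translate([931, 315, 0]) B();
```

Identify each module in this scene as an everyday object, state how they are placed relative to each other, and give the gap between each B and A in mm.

Each stool's nearest face is 210 mm from the table's bounding box.

A is a table. B is a stool. Three stools sit around the table at the −y, −x, +x sides. The gap between each stool and the table is 210 mm.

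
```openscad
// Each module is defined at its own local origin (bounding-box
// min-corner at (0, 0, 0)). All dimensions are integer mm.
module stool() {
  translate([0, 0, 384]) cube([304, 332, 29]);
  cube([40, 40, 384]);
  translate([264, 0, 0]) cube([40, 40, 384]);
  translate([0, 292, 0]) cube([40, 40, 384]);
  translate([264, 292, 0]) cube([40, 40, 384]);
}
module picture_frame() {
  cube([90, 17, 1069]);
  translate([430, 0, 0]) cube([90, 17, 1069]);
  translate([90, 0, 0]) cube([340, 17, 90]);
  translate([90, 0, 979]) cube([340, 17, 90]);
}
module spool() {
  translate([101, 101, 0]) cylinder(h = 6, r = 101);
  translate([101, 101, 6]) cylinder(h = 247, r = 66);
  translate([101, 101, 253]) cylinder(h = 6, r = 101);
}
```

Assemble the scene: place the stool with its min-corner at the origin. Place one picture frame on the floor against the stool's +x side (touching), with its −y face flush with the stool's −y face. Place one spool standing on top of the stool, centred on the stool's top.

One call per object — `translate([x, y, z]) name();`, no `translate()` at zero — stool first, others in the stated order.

stool();
translate([304, 0, 0]) picture_frame();
translate([51, 65, 413]) spool();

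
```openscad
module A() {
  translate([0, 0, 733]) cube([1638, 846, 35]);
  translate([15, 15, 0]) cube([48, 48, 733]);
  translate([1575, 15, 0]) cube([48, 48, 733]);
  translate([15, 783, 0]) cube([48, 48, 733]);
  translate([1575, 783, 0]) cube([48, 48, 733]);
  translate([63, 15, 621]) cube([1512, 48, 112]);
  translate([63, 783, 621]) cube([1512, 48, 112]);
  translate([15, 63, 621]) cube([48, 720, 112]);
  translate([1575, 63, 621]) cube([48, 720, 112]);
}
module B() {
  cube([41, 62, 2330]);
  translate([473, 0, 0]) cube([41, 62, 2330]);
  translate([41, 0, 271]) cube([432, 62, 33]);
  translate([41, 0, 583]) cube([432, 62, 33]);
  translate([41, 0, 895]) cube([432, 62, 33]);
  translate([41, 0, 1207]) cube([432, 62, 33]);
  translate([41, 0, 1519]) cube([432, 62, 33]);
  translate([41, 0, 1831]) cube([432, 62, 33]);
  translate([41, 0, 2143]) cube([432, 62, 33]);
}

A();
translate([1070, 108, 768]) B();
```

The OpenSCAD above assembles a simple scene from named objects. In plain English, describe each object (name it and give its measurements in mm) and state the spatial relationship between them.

A is a rectangular dining table. The top is 1638×846×35 mm with its upper surface at z = 768 mm. It stands on four 48×48 mm square legs, each inset 15 mm from the nearest pair of top edges, running from the floor to the underside of the top. Four apron rails, 48 mm thick and 112 mm tall, run between adjacent legs with their top edges flush with the underside of the top and their outer faces flush with the legs' outer faces.

B is a wooden ladder with two side rails of 41×62 mm section and 2330 mm height, set 514 mm apart overall. Between them run 7 rectangular rungs (62 mm deep, 33 mm thick), front faces flush with the rails' −y face. The bottom of the first rung is 271 mm above the floor and each subsequent rung is 312 mm higher than the one below.

The ladder is on top of the table.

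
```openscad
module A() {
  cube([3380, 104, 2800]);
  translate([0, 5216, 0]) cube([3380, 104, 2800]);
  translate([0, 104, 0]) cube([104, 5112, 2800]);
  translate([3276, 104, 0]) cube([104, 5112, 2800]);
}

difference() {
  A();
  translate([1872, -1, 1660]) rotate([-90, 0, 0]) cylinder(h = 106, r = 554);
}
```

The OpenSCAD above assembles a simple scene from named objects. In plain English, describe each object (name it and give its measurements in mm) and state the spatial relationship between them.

A is the wall frame of a small rectangular building: four walls, each 2800 mm tall and 104 mm thick, enclosing a footprint 3380 mm (x) by 5320 mm (y) outside-to-outside, with no floor or roof. The front and back walls (the −y and +y sides) span the full width; the two side walls fit between them.

The house frame has a circular hole of radius 554 mm through its front wall, centred at (x = 1872, z = 1660).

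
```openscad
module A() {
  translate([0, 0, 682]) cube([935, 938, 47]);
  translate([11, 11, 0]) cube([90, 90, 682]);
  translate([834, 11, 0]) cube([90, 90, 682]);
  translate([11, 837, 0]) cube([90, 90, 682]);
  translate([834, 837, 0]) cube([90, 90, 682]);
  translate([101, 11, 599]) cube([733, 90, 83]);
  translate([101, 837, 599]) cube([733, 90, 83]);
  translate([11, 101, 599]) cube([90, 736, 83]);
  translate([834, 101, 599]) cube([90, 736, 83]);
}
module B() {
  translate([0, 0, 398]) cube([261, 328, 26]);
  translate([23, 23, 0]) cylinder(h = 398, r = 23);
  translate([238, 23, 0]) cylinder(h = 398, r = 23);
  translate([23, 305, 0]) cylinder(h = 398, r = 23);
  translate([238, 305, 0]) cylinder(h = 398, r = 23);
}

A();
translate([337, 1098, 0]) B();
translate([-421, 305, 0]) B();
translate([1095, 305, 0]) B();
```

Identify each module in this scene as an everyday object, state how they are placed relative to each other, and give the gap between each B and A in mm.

Each stool's nearest face is 160 mm from the table's bounding box.

A is a table. B is a stool. Three stools sit around the table at the +y, −x, +x sides. The gap between each stool and the table is 160 mm.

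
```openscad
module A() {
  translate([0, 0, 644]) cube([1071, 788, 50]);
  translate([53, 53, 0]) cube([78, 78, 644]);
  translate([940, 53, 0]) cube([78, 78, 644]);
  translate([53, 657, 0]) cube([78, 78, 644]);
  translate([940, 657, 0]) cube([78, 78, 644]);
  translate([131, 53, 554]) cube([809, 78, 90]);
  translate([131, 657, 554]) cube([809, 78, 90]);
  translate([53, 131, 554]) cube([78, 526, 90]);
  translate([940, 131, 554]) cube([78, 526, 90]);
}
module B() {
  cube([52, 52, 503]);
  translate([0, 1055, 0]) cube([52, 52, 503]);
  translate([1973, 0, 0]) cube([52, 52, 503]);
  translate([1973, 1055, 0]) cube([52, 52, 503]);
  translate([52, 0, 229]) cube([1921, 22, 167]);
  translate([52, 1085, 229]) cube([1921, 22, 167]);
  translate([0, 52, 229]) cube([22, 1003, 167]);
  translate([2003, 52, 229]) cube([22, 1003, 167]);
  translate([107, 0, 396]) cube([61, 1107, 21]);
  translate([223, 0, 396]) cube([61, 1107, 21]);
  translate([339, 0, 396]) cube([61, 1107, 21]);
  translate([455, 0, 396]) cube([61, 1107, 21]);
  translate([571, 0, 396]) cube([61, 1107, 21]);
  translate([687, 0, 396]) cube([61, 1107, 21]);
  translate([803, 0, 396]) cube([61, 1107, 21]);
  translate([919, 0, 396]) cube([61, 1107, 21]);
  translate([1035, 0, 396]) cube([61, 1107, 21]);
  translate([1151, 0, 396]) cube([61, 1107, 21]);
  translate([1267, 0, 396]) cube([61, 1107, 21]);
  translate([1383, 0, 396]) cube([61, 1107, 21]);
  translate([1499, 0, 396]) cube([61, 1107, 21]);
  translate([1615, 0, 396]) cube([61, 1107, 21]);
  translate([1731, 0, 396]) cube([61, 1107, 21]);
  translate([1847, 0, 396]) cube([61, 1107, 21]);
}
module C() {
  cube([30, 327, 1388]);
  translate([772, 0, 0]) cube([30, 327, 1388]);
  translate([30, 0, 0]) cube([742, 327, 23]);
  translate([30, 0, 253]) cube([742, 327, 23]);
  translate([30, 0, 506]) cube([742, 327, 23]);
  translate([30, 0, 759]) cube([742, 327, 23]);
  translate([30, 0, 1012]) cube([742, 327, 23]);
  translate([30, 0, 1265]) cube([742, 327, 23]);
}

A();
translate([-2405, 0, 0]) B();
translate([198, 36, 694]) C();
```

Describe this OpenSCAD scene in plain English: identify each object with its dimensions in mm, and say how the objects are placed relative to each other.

A is a table: top 1071 mm (x) × 788 mm (y), 50 mm thick, upper face at z = 694 mm, on four 78×78 mm square legs, each inset 53 mm from the nearest pair of top edges, running from z = 0 to the bottom of the top. Four apron rails, 78 mm thick and 90 mm tall, run between adjacent legs with their top edges flush with the underside of the top and their outer faces flush with the legs' outer faces.

B is a bed frame 2025 mm long (x) by 1107 mm wide (y). Four 52×52 mm corner posts, 503 mm tall, at the corners of the footprint. Four rails of 22 mm thickness and 167 mm height run between adjacent posts with their undersides at z = 229 mm, their outer faces flush with the outside of the frame (the two x-running rails run between the posts' inner faces; the two y-running rails run between the posts' inner faces). 16 slats, each 61 mm wide (x) and 21 mm thick, lie across the top of the two x-running rails, running the full 1107 mm width of the frame in y; the slats are evenly spaced along x between the inner faces of the end posts with equal gaps (rounded down to the nearest mm) at the −x end and between each pair — any rounding remainder accumulates at the +x end.

C is an open bookshelf. Two side panels, each 30 mm thick, 327 mm deep and 1388 mm tall, stand 802 mm apart (outside-to-outside). Between them sit 6 shelves, each 23 mm thick and 327 mm deep, spanning the full gap between the sides. The bottom shelf rests on the floor (its underside at z = 0) and the clear gap between one shelf's top and the next shelf's underside is 230 mm.

The bed frame is on the floor beside the table on its −x side. The bookshelf is on top of the table.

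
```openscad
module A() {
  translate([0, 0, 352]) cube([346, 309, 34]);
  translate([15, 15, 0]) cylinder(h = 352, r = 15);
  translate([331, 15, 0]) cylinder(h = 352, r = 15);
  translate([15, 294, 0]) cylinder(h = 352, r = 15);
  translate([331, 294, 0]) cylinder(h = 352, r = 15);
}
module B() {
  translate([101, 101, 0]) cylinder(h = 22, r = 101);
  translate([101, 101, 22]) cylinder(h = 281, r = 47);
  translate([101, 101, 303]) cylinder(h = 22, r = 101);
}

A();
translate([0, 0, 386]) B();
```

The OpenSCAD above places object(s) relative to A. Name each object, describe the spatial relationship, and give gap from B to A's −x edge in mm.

A is a stool. B is a spool. The spool is on top of the stool. The gap from the spool to the stool's −x edge is 0 mm.

The spool's min-x is at 0; the stool's min-x is 0; gap = 0 mm.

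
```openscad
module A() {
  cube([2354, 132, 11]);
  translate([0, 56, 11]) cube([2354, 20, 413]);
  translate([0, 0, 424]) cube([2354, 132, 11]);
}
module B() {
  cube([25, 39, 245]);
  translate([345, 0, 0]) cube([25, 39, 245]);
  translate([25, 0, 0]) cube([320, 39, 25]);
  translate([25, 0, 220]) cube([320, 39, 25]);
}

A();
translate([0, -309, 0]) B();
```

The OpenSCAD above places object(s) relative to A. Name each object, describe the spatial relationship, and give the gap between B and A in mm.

A is an I-beam. B is a picture frame. The picture frame is on the floor beside the I-beam on its −y side. The gap between the picture frame and the I-beam is 270 mm.

The picture frame's nearest face is 270 mm from the I-beam's −y face.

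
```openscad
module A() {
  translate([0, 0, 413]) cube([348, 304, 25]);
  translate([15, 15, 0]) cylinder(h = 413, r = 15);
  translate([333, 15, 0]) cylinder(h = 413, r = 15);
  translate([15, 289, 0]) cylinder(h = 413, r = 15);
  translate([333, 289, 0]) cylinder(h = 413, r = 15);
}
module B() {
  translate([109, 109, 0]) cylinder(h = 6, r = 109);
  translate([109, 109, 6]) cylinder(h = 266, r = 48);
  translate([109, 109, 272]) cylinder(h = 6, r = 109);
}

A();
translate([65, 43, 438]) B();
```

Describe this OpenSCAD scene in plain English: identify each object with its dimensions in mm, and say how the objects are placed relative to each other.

A is a simple wooden stool: a rectangular seat 348 mm (x) by 304 mm (y), 25 mm thick, top face at z = 438 mm, on four round legs, each 30 mm in diameter. The legs rest on z = 0, each leg's axis is inset half a diameter from the nearest pair of seat edges (so the leg's bounding box is flush with the corner).

B is a spool: two coaxial disc flanges of radius 109 mm and thickness 6 mm, joined by a core cylinder of radius 48 mm and height 266 mm. The lower flange rests on z = 0 and the three cylinders share a vertical axis.

The spool is on top of the stool, centred.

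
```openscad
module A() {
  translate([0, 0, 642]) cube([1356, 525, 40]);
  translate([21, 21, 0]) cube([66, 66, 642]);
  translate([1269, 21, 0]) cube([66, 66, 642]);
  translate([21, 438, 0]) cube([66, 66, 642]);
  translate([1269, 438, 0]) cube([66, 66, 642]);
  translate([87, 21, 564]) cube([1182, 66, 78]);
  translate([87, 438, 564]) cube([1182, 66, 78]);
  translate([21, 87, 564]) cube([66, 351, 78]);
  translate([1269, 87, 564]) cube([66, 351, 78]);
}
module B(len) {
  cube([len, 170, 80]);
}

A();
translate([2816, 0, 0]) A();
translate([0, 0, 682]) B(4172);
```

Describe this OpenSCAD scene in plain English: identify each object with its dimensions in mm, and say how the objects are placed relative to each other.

A is a table with a 1356×525 mm rectangular top, 40 mm thick, top surface at z = 682 mm, supported by four 66×66 mm square legs, each inset 21 mm from the nearest pair of top edges, running from the floor. Four apron rails, 66 mm thick and 78 mm tall, run between adjacent legs with their top edges flush with the underside of the top and their outer faces flush with the legs' outer faces.

B is a rectangular beam 4172 mm long (x), 170 mm deep (y), 80 mm thick (z).

The beam spans the tops of two tables placed 1460 mm apart, resting at z = 682 mm.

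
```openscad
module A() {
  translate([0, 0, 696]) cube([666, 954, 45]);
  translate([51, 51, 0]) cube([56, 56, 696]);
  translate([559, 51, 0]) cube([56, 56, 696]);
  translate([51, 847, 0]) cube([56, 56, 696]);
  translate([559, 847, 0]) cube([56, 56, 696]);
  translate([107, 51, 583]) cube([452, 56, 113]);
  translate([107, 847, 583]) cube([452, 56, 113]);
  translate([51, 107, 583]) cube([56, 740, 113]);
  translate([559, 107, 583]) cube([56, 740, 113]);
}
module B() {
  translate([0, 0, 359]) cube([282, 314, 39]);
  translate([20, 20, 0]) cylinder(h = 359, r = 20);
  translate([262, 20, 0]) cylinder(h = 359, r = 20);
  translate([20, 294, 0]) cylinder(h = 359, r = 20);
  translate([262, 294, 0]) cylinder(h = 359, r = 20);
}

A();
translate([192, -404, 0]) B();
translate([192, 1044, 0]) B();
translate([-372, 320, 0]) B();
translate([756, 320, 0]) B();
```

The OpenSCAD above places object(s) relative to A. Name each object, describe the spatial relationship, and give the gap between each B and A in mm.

A is a table. B is a stool. Four stools sit around the table at the −y, +y, −x, +x sides. The gap between each stool and the table is 90 mm.

Each stool's nearest face is 90 mm from the table's bounding box.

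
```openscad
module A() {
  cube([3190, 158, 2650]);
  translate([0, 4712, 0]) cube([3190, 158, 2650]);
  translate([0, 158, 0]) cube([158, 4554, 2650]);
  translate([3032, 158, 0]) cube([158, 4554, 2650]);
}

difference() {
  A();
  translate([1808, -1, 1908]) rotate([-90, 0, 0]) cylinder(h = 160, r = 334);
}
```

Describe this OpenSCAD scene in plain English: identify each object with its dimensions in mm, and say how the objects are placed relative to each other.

A is a box-shaped house frame (walls only): outside footprint 3190×4870 mm, wall height 2650 mm, wall thickness 158 mm. The two y-facing walls run the full x-width; the two x-facing walls fit between the inner faces of the y-facing walls.

The house frame has a circular hole of radius 334 mm through its front wall, centred at (x = 1808, z = 1908).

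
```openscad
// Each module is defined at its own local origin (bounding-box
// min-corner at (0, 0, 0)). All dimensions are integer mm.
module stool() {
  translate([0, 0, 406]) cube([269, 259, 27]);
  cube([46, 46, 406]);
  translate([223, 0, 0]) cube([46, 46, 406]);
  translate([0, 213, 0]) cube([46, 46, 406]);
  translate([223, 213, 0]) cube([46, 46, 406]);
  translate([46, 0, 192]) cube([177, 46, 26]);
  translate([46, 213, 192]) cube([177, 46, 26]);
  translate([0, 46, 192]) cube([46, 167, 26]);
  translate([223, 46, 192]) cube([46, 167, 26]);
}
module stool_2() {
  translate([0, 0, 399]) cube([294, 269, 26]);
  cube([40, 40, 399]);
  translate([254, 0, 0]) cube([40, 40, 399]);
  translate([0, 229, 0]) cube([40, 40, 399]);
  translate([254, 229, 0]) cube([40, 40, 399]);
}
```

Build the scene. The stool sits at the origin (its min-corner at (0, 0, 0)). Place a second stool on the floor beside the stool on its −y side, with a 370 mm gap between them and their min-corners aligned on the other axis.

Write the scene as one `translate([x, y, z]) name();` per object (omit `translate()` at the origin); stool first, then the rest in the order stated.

stool();
translate([0, -639, 0]) stool_2();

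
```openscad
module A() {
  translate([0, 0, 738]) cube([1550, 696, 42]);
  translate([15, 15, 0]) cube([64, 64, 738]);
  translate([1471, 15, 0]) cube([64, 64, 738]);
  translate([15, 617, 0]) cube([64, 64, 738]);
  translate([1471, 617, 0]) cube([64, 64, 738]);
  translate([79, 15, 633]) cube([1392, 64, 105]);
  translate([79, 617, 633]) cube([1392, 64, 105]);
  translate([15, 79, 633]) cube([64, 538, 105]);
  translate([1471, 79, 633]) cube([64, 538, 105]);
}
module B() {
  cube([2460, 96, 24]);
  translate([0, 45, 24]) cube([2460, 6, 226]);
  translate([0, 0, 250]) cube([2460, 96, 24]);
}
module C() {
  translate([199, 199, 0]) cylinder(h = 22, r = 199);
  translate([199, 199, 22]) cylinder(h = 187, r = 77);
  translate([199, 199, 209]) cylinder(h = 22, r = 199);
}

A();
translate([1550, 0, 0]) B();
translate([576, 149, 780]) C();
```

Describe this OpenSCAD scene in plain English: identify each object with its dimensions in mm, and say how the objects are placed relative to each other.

A is a table with a 1550×696 mm rectangular top, 42 mm thick, top surface at z = 780 mm, supported by four 64×64 mm square legs, each inset 15 mm from the nearest pair of top edges, running from the floor. Four apron rails, 64 mm thick and 105 mm tall, run between adjacent legs with their top edges flush with the underside of the top and their outer faces flush with the legs' outer faces.

B is an I-beam lying along x, 2460 mm long. Overall section height 274 mm. Two flanges 96 mm wide (y) and 24 mm thick, one on the floor and one at the top; a web 6 mm thick runs between them, centred on the flange width.

C is a spool: two coaxial disc flanges of radius 199 mm and thickness 22 mm, joined by a core cylinder of radius 77 mm and height 187 mm. The lower flange rests on z = 0 and the three cylinders share a vertical axis.

The I-beam is against the table's +x side, with their −y faces flush. The spool is on top of the table, centred.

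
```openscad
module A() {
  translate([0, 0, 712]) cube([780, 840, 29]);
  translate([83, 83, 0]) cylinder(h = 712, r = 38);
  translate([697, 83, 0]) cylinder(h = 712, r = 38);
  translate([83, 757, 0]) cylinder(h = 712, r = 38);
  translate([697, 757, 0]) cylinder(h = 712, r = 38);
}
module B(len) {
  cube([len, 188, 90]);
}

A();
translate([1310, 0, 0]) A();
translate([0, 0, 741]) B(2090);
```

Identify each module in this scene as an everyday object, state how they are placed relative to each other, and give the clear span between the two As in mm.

A is a table. B is a beam. A beam spans the tops of two tables. The clear span between the two tables is 530 mm.

Second table starts at x = 1310; first ends at x = 780; clear span = 1310 − 780 = 530 mm.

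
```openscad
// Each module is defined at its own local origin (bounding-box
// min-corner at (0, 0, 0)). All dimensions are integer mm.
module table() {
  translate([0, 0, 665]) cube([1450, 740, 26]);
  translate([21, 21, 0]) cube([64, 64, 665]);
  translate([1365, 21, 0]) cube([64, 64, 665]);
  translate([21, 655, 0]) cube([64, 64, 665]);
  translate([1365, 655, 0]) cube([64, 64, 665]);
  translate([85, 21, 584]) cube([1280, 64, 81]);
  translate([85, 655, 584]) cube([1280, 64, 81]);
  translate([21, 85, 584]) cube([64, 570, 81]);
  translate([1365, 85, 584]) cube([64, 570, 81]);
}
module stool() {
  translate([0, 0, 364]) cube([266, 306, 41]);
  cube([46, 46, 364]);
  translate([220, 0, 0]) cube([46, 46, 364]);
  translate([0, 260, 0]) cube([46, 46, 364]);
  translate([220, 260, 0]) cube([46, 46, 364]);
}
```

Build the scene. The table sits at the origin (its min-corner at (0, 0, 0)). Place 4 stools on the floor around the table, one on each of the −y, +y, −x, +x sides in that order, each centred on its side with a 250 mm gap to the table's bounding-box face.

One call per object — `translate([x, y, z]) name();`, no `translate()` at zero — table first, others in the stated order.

table();
translate([592, -556, 0]) stool();
translate([592, 990, 0]) stool();
translate([-516, 217, 0]) stool();
translate([1700, 217, 0]) stool();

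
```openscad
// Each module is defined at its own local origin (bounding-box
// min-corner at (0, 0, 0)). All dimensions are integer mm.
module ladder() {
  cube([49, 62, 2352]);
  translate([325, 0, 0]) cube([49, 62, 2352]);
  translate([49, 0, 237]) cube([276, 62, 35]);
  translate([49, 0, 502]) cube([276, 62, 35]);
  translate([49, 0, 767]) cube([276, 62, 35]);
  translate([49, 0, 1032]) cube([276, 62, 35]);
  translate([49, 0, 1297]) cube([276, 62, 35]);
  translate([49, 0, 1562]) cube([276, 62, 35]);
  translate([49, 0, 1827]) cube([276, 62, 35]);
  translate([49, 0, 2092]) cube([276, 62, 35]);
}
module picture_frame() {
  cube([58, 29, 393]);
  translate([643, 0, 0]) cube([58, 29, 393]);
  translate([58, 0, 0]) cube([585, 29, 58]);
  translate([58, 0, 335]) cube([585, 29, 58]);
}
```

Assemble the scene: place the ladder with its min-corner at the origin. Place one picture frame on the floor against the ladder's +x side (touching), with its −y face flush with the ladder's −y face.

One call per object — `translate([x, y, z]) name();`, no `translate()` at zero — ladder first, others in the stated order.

ladder();
translate([374, 0, 0]) picture_frame();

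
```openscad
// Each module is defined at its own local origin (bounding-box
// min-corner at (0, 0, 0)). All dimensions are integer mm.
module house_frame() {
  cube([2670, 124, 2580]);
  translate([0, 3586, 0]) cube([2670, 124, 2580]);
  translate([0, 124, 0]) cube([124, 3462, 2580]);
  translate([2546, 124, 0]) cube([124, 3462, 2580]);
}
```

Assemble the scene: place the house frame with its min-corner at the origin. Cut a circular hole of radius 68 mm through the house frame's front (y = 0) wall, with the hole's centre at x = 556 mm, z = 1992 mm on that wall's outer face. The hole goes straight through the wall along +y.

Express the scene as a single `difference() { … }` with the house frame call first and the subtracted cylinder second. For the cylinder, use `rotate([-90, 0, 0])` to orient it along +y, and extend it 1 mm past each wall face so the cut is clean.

difference() {
  house_frame();
  translate([556, -1, 1992]) rotate([-90, 0, 0]) cylinder(h = 126, r = 68);
}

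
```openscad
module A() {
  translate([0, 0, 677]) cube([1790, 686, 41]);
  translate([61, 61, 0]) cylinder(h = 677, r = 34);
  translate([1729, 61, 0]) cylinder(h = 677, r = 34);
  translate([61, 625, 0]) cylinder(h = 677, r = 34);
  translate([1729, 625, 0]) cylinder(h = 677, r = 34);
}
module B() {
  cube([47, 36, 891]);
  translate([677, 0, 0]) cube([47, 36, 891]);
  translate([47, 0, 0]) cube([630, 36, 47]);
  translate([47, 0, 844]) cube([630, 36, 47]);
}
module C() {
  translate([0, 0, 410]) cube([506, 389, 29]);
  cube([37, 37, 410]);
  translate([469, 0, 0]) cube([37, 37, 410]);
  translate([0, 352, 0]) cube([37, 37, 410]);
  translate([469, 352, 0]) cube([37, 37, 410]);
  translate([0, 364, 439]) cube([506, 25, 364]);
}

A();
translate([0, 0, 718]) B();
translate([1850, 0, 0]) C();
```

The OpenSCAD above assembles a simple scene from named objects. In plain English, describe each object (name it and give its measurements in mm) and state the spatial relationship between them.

A is a table: top 1790 mm (x) × 686 mm (y), 41 mm thick, upper face at z = 718 mm, on four round legs of 68 mm diameter, each leg's bounding box inset 27 mm from the nearest pair of top edges, running from z = 0 to the bottom of the top.

B is a rectangular picture frame lying in the x–z plane (depth along y). The opening is 630 mm wide (x) by 797 mm tall (z), surrounded by a border 47 mm wide on all four sides. The frame is 36 mm deep and is made of two full-height vertical stiles with two horizontal rails fitted between them.

C is a chair: 506×389 mm seat, 29 mm thick, top at z = 439 mm, on four 37 mm square corner legs flush with the seat edges. A 25 mm thick backrest slab spans the full seat width, extending 364 mm above the seat top, its back face flush with the seat's +y edge.

The picture frame is on top of the table. The chair is on the floor beside the table on its +x side.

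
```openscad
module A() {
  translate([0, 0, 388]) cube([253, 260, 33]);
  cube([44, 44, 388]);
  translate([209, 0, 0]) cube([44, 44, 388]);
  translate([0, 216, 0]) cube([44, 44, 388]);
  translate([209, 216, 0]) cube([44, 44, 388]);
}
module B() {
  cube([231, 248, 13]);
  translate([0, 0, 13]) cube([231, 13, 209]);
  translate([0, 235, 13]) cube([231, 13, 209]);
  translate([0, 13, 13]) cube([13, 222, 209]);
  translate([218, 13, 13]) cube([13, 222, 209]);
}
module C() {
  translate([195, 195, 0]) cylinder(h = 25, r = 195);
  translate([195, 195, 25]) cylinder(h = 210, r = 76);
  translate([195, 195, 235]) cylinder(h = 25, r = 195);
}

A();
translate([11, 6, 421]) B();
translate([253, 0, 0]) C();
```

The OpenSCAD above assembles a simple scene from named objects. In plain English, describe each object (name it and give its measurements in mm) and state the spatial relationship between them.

A is a four-legged stool. The seat is a 253×260×33 mm slab whose top surface is at z = 421 mm; four square legs, each 44×44 mm in cross-section, run from the floor (z = 0) to the underside of the seat, each flush with a corner of the seat.

B is an open-topped rectangular box: outside dimensions 231×248×222 mm, with a uniform wall and base thickness of 13 mm. The base is a full 231×248 slab on the floor; four walls sit on top of the base. The front and back walls (the −y and +y sides) span the full width; the two side walls fit between them.

C is a spool: two coaxial disc flanges of radius 195 mm and thickness 25 mm, joined by a core cylinder of radius 76 mm and height 210 mm. The lower flange rests on z = 0 and the three cylinders share a vertical axis.

The open box is on top of the stool. The spool is against the stool's +x side, with their −y faces flush.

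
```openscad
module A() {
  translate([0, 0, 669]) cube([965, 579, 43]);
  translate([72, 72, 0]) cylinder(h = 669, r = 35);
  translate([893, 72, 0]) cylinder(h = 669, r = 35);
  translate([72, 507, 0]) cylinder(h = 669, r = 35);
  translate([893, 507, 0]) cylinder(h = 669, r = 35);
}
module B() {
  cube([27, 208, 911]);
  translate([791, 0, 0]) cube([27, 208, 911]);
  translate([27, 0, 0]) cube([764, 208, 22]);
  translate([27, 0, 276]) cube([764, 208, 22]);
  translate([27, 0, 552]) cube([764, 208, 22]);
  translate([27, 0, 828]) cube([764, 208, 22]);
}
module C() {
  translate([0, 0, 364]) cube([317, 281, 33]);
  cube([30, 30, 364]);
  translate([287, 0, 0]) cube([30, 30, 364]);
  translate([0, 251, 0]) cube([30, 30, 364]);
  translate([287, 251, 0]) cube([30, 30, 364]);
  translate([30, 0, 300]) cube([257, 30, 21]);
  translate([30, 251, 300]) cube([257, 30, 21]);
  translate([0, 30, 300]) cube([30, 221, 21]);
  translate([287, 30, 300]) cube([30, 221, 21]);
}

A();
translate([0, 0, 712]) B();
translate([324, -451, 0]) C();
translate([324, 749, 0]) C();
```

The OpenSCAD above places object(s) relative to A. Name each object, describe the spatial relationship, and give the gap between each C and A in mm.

Each stool's nearest face is 170 mm from the table's bounding box.

A is a table. B is a bookshelf. C is a stool. The bookshelf is on top of the table. Two stools sit around the table at the −y, +y sides. The gap between each stool and the table is 170 mm.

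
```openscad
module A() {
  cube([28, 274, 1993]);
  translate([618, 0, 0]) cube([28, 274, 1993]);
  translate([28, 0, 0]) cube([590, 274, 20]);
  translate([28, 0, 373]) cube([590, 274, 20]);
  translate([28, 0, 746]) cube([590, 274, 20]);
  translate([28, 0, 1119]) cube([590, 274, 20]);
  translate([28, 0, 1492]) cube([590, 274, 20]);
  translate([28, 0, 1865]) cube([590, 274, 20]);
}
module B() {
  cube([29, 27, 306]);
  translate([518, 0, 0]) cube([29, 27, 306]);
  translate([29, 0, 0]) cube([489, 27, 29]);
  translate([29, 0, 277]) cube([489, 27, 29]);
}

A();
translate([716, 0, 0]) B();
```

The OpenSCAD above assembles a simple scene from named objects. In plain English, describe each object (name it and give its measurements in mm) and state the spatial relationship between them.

A is a bookshelf 646 mm wide overall, 274 mm deep and 1993 mm tall. The two sides are 28 mm thick vertical panels. 6 horizontal shelves of 20 mm thickness span between the inner faces of the sides; the lowest shelf sits on the floor and shelves are stacked with a clear vertical gap of 353 mm between each pair.

B is a rectangular picture frame lying in the x–z plane (depth along y). The opening is 489 mm wide (x) by 248 mm tall (z), surrounded by a border 29 mm wide on all four sides. The frame is 27 mm deep and is made of two full-height vertical stiles with two horizontal rails fitted between them.

The picture frame is on the floor beside the bookshelf on its +x side.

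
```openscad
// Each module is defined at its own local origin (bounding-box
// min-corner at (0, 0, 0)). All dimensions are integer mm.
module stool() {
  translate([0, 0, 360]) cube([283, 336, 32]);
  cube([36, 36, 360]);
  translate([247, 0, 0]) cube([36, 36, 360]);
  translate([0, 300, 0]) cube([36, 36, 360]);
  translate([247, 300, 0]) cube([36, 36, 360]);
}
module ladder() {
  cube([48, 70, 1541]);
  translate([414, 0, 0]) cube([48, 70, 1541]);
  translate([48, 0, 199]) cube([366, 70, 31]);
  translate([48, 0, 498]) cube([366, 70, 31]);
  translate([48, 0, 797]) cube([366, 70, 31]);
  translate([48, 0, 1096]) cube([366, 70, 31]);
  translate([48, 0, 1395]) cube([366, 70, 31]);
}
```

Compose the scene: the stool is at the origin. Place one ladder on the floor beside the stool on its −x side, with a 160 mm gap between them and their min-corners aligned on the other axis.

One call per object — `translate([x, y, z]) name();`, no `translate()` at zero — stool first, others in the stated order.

stool();
translate([-622, 0, 0]) ladder();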